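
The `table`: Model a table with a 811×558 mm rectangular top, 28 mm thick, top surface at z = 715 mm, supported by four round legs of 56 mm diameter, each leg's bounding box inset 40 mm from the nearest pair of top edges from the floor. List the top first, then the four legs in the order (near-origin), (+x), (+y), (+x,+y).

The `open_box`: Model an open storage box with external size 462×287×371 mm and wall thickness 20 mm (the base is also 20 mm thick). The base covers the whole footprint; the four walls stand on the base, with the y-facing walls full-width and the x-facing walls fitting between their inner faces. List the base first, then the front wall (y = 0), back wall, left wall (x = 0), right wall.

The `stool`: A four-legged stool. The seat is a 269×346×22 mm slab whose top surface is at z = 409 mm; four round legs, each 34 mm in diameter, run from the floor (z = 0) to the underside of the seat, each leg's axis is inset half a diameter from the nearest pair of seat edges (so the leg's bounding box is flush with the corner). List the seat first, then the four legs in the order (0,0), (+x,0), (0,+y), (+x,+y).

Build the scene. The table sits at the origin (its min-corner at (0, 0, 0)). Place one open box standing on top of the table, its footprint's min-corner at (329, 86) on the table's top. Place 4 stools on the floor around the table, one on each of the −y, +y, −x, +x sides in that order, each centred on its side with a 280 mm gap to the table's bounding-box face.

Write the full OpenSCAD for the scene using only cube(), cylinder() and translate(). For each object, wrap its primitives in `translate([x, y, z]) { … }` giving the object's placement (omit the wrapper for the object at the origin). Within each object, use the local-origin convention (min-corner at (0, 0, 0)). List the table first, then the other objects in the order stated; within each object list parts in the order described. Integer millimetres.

translate([0, 0, 687]) cube([811, 558, 28]);
translate([68, 68, 0]) cylinder(h = 687, r = 28);
translate([743, 68, 0]) cylinder(h = 687, r = 28);
translate([68, 490, 0]) cylinder(h = 687, r = 28);
translate([743, 490, 0]) cylinder(h = 687, r = 28);
translate([329, 86, 715]) {
  cube([462, 287, 20]);
  translate([0, 0, 20]) cube([462, 20, 351]);
  translate([0, 267, 20]) cube([462, 20, 351]);
  translate([0, 20, 20]) cube([20, 247, 351]);
  translate([442, 20, 20]) cube([20, 247, 351]);
}
translate([271, -626, 0]) {
  translate([0, 0, 387]) cube([269, 346, 22]);
  translate([17, 17, 0]) cylinder(h = 387, r = 17);
  translate([252, 17, 0]) cylinder(h = 387, r = 17);
  translate([17, 329, 0]) cylinder(h = 387, r = 17);
  translate([252, 329, 0]) cylinder(h = 387, r = 17);
}
translate([271, 838, 0]) {
  translate([0, 0, 387]) cube([269, 346, 22]);
  translate([17, 17, 0]) cylinder(h = 387, r = 17);
  translate([252, 17, 0]) cylinder(h = 387, r = 17);
  translate([17, 329, 0]) cylinder(h = 387, r = 17);
  translate([252, 329, 0]) cylinder(h = 387, r = 17);
}
translate([-549, 106, 0]) {
  translate([0, 0, 387]) cube([269, 346, 22]);
  translate([17, 17, 0]) cylinder(h = 387, r = 17);
  translate([252, 17, 0]) cylinder(h = 387, r = 17);
  translate([17, 329, 0]) cylinder(h = 387, r = 17);
  translate([252, 329, 0]) cylinder(h = 387, r = 17);
}
translate([1091, 106, 0]) {
  translate([0, 0, 387]) cube([269, 346, 22]);
  translate([17, 17, 0]) cylinder(h = 387, r = 17);
  translate([252, 17, 0]) cylinder(h = 387, r = 17);
  translate([17, 329, 0]) cylinder(h = 387, r = 17);
  translate([252, 329, 0]) cylinder(h = 387, r = 17);
}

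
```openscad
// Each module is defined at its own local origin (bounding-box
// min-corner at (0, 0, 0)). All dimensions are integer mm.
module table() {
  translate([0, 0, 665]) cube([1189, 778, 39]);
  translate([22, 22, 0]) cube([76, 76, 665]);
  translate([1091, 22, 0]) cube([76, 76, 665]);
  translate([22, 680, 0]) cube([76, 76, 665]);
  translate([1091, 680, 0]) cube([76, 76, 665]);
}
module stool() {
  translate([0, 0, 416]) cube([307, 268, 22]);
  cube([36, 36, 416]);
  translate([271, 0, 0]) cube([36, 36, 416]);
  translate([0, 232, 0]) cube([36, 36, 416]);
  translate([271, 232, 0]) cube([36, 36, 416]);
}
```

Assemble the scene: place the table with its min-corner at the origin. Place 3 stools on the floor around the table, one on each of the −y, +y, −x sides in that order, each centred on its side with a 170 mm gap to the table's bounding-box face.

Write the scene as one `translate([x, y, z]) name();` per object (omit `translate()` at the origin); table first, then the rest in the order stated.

table();
translate([441, -438, 0]) stool();
translate([441, 948, 0]) stool();
translate([-477, 255, 0]) stool();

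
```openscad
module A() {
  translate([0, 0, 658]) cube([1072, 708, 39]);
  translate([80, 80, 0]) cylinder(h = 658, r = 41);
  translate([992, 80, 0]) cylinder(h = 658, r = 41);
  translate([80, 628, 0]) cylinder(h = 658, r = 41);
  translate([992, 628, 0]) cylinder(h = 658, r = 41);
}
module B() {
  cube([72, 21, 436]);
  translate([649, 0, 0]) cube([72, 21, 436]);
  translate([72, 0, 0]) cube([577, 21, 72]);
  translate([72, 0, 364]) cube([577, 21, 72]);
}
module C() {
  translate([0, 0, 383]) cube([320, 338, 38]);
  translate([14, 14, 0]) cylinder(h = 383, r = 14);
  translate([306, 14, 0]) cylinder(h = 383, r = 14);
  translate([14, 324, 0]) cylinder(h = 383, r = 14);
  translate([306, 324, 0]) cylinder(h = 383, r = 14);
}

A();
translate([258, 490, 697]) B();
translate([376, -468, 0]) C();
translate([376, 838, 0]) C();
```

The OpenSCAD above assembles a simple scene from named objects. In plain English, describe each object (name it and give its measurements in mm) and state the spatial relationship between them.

A is a table: top 1072 mm (x) × 708 mm (y), 39 mm thick, upper face at z = 697 mm, on four round legs of 82 mm diameter, each leg's bounding box inset 39 mm from the nearest pair of top edges, running from z = 0 to the bottom of the top.

B is a picture frame with a 577×292 mm rectangular opening (x by z) and a uniform 72 mm border on every side. Frame depth is 21 mm along y. It is built from two vertical stiles running the full outside height and two horizontal rails spanning the gap between the stiles.

C is a simple wooden stool: a rectangular seat 320 mm (x) by 338 mm (y), 38 mm thick, top face at z = 421 mm, on four round legs, each 28 mm in diameter. The legs rest on z = 0, each leg's axis is inset half a diameter from the nearest pair of seat edges (so the leg's bounding box is flush with the corner).

The picture frame is on top of the table. Two stools sit around the table at the −y, +y sides.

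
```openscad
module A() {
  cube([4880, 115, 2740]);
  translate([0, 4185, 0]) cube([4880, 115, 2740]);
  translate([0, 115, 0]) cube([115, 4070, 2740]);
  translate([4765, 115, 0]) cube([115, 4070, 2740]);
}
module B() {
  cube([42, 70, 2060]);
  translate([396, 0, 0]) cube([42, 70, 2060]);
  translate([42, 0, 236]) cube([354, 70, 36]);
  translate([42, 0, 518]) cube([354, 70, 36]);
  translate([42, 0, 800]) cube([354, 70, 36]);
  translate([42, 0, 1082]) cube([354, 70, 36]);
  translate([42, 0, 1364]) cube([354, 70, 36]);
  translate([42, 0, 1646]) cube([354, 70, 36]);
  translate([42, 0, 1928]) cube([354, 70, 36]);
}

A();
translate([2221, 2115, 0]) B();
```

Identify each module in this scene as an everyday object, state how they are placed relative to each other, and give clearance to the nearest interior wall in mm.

Clearances: x = 2106, y = 2000; minimum 2000 mm.

A is a house frame. B is a ladder. The ladder sits inside the house frame, centred. The clearance to the nearest interior wall is 2000 mm.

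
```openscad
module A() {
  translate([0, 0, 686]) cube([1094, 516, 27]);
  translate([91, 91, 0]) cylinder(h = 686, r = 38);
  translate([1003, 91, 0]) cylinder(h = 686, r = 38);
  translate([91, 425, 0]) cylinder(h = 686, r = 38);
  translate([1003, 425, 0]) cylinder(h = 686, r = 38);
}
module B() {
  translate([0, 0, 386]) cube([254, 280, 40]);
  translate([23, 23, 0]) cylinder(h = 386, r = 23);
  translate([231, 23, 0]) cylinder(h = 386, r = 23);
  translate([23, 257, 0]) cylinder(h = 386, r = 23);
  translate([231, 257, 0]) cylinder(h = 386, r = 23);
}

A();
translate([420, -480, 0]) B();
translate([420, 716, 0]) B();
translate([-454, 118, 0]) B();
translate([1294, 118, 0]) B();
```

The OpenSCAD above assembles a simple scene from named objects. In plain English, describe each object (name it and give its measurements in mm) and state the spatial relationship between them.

A is a table: top 1094 mm (x) × 516 mm (y), 27 mm thick, upper face at z = 713 mm, on four round legs of 76 mm diameter, each leg's bounding box inset 53 mm from the nearest pair of top edges, running from z = 0 to the bottom of the top.

B is a simple wooden stool: a rectangular seat 254 mm (x) by 280 mm (y), 40 mm thick, top face at z = 426 mm, on four round legs, each 46 mm in diameter. The legs rest on z = 0, each leg's axis is inset half a diameter from the nearest pair of seat edges (so the leg's bounding box is flush with the corner).

Four stools sit around the table at the −y, +y, −x, +x sides.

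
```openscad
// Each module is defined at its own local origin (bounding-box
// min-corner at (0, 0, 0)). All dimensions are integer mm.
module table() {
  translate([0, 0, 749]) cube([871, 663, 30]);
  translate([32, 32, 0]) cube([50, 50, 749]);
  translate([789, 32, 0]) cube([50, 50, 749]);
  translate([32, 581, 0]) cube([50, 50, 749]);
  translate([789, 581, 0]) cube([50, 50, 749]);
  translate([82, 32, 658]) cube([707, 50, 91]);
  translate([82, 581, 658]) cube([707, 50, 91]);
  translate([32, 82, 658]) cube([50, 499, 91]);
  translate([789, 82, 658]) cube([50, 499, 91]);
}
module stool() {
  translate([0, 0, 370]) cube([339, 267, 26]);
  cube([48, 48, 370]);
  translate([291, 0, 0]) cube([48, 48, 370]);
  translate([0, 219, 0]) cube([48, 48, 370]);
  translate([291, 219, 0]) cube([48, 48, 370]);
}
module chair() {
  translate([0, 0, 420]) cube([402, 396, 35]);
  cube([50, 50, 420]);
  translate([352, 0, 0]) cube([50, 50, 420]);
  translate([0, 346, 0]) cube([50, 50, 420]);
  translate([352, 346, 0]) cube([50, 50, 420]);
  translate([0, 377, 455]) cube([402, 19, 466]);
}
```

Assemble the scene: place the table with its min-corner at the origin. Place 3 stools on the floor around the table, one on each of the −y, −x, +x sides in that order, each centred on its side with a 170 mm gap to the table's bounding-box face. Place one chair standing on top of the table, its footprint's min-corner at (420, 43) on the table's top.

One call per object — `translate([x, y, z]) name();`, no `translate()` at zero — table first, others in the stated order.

table();
translate([266, -437, 0]) stool();
translate([-509, 198, 0]) stool();
translate([1041, 198, 0]) stool();
translate([420, 43, 779]) chair();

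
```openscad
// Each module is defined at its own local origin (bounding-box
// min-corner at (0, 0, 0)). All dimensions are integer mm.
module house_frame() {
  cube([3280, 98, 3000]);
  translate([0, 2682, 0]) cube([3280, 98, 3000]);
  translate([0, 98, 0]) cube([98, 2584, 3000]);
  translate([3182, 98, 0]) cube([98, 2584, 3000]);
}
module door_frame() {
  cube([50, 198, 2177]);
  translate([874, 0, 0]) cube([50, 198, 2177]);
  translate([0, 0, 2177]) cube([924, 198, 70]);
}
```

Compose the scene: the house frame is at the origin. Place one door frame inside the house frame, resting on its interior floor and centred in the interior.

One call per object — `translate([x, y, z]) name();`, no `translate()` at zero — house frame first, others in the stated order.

house_frame();
translate([1178, 1291, 0]) door_frame();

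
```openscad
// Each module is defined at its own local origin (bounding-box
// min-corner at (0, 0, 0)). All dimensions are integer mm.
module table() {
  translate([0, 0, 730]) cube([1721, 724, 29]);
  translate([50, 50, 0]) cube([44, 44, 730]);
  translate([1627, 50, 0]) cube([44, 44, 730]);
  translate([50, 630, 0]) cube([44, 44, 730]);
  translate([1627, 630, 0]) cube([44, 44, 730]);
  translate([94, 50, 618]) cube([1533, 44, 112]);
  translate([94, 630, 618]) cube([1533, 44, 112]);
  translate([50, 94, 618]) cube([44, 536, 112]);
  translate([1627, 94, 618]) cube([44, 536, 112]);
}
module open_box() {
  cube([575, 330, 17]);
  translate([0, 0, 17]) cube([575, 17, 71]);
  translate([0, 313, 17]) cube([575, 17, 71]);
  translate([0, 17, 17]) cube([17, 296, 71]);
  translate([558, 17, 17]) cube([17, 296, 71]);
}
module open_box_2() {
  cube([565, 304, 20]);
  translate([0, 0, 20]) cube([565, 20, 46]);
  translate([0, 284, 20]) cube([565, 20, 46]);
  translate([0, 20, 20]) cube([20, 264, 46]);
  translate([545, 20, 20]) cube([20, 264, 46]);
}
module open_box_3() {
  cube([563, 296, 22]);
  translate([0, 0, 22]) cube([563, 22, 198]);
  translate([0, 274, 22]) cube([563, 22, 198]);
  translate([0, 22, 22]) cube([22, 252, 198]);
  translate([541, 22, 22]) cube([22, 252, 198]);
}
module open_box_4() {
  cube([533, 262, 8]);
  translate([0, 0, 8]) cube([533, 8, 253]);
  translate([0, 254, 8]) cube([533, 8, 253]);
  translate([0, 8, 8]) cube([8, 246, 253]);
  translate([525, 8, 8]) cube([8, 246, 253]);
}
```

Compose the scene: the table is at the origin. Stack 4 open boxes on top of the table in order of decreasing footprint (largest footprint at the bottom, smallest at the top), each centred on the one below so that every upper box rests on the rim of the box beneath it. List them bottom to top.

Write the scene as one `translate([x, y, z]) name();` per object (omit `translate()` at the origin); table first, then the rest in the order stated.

table();
translate([573, 197, 759]) open_box();
translate([578, 210, 847]) open_box_2();
translate([579, 214, 913]) open_box_3();
translate([594, 231, 1133]) open_box_4();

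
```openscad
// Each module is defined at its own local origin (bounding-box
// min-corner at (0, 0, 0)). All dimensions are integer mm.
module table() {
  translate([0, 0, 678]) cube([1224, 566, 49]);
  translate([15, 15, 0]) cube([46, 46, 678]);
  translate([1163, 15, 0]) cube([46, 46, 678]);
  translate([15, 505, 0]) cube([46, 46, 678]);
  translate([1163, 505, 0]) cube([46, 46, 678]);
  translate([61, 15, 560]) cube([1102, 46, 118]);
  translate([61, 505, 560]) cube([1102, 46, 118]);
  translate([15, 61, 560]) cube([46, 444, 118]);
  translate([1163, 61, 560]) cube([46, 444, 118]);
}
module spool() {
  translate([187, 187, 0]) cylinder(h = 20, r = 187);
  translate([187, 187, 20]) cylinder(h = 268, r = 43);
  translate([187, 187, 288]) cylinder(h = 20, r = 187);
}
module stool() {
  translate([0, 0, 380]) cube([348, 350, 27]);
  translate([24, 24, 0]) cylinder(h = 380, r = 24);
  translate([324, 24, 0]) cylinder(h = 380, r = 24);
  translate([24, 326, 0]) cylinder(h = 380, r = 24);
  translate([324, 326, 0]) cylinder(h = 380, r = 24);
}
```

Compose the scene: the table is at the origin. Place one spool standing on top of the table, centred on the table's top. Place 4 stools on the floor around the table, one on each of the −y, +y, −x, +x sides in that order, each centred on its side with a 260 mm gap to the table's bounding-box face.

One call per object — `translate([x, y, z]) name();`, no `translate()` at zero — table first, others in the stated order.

table();
translate([425, 96, 727]) spool();
translate([438, -610, 0]) stool();
translate([438, 826, 0]) stool();
translate([-608, 108, 0]) stool();
translate([1484, 108, 0]) stool();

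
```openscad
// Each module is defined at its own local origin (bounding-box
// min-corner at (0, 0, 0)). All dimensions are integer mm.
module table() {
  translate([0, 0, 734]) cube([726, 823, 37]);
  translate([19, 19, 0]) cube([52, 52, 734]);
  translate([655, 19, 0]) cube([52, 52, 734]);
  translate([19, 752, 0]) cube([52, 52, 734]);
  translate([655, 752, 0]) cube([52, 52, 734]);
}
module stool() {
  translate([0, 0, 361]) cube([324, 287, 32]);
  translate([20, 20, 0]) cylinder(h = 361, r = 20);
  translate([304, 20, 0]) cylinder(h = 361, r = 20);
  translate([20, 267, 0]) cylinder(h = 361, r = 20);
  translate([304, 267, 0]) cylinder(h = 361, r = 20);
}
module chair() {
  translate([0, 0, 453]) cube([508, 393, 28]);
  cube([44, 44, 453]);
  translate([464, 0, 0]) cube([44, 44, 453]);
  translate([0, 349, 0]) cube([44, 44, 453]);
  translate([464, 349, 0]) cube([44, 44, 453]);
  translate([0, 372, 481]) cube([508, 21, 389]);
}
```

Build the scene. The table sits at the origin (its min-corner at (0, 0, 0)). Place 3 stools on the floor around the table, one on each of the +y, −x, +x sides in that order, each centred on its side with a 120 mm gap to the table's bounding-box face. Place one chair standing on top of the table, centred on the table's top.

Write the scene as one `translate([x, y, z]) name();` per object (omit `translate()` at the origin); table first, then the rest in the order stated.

table();
translate([201, 943, 0]) stool();
translate([-444, 268, 0]) stool();
translate([846, 268, 0]) stool();
translate([109, 215, 771]) chair();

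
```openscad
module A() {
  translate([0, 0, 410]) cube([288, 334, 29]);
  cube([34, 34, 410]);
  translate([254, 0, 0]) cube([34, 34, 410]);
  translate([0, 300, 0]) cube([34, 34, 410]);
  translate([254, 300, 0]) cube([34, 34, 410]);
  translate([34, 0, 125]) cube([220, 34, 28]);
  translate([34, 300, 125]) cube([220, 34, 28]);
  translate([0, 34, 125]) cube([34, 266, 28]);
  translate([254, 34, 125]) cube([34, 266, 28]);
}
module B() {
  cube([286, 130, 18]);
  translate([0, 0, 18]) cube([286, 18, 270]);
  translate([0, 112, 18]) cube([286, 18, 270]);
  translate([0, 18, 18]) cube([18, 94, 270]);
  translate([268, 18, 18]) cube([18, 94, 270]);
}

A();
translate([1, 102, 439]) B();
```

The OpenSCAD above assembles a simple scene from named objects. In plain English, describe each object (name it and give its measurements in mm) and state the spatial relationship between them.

A is a four-legged stool. The seat is 288×334 mm, 29 mm thick, top at z = 439 mm. It stands on four square legs, each 34×34 mm in cross-section, from z = 0 to the seat underside, each flush with a corner of the seat. Four stretchers, 34 mm wide and 28 mm tall, connect adjacent legs with their undersides at z = 125 mm, each running between the inner faces of the legs it joins and aligned with the legs' outer faces on the other axis.

B is an open storage box with external size 286×130×288 mm and wall thickness 18 mm (the base is also 18 mm thick). The base covers the whole footprint; the four walls stand on the base, with the y-facing walls full-width and the x-facing walls fitting between their inner faces.

The open box is on top of the stool, centred.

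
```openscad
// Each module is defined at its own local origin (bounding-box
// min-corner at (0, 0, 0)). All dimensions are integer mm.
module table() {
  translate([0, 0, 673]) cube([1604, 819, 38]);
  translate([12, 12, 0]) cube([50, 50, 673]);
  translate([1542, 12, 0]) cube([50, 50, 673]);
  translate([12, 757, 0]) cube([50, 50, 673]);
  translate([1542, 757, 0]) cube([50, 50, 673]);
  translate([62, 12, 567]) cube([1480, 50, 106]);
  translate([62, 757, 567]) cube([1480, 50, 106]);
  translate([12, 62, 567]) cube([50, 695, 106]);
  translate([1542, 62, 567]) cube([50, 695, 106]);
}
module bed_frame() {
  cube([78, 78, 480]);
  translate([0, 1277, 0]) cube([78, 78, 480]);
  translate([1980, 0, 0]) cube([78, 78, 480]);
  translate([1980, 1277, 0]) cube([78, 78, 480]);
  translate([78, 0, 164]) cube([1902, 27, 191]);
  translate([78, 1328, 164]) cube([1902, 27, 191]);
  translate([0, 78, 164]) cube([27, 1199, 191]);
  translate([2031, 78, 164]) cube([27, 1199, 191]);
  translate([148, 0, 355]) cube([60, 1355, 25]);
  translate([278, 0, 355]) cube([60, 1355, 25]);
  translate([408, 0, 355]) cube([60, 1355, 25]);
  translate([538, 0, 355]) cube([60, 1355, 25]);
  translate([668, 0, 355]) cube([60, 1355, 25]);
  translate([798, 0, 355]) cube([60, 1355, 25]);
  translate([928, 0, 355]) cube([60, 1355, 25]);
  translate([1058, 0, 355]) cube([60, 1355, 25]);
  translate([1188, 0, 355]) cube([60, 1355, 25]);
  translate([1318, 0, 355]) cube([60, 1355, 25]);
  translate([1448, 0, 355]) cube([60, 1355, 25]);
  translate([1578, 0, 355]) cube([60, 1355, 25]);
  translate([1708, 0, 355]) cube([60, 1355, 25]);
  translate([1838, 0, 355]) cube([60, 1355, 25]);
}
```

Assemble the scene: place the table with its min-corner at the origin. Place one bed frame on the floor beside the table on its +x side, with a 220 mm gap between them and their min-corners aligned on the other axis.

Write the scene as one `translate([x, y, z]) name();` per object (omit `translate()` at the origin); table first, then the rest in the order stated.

table();
translate([1824, 0, 0]) bed_frame();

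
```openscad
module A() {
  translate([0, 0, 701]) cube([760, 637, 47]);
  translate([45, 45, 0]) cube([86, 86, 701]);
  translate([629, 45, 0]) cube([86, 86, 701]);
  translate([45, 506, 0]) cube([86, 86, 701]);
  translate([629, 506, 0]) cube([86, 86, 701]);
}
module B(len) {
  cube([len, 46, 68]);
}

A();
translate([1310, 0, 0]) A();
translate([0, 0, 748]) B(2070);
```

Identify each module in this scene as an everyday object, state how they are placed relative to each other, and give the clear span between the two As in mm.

Second table starts at x = 1310; first ends at x = 760; clear span = 1310 − 760 = 550 mm.

A is a table. B is a beam. A beam spans the tops of two tables. The clear span between the two tables is 550 mm.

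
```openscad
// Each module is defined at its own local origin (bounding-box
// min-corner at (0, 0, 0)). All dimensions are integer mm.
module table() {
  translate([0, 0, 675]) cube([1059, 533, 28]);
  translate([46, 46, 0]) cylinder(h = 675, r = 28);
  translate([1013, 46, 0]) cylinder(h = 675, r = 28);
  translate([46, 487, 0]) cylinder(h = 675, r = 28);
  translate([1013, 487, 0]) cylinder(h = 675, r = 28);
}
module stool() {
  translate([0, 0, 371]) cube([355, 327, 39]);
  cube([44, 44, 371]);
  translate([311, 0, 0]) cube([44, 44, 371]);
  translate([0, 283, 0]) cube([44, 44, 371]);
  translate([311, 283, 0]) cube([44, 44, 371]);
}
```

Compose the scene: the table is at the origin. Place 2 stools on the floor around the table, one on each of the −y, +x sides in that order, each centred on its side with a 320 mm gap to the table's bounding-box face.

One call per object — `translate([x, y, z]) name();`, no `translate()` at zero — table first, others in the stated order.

table();
translate([352, -647, 0]) stool();
translate([1379, 103, 0]) stool();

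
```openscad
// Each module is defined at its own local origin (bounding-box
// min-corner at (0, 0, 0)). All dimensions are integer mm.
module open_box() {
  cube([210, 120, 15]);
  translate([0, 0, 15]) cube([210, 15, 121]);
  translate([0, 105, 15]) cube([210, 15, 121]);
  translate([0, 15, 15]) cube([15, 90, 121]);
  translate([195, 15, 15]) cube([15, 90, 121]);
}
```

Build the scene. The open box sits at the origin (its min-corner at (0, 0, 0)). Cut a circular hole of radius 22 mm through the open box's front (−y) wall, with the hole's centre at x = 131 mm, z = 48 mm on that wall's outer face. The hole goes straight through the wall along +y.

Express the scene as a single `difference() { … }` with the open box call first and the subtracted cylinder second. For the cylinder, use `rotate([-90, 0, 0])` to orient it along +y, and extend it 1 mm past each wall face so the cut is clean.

difference() {
  open_box();
  translate([131, -1, 48]) rotate([-90, 0, 0]) cylinder(h = 17, r = 22);
}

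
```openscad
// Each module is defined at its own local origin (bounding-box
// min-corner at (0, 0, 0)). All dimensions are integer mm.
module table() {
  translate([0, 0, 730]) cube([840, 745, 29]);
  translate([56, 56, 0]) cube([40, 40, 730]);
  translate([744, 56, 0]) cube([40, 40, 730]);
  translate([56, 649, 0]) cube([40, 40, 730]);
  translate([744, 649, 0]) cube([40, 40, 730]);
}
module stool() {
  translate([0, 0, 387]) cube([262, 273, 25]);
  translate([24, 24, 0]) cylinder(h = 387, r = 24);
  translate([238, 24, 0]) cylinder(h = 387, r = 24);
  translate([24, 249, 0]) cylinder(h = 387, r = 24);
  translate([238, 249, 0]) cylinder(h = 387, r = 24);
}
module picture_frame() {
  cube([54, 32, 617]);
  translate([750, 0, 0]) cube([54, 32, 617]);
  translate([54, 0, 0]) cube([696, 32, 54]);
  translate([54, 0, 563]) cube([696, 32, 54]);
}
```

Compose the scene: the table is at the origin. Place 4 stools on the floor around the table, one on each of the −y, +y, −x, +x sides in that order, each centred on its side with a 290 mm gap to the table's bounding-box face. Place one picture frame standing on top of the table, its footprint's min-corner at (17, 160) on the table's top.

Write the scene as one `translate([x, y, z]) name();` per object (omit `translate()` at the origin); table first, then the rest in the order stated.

table();
translate([289, -563, 0]) stool();
translate([289, 1035, 0]) stool();
translate([-552, 236, 0]) stool();
translate([1130, 236, 0]) stool();
translate([17, 160, 759]) picture_frame();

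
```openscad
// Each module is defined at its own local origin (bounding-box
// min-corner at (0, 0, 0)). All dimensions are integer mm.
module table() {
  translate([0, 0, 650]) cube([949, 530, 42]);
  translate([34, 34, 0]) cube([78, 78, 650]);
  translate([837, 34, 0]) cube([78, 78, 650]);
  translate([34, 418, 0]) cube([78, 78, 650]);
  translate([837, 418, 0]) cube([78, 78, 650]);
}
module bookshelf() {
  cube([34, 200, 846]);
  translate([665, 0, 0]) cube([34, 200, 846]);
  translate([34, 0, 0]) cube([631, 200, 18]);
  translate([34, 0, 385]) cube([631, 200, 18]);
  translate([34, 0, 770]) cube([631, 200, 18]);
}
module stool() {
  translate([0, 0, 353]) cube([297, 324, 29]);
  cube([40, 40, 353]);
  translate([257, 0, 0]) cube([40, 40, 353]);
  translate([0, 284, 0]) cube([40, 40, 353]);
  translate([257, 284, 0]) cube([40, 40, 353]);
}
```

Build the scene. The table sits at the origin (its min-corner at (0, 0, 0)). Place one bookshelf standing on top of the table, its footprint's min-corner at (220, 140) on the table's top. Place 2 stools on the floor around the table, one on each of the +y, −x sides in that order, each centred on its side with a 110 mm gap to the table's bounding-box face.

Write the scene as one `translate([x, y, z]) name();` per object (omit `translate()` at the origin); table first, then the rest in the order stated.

table();
translate([220, 140, 692]) bookshelf();
translate([326, 640, 0]) stool();
translate([-407, 103, 0]) stool();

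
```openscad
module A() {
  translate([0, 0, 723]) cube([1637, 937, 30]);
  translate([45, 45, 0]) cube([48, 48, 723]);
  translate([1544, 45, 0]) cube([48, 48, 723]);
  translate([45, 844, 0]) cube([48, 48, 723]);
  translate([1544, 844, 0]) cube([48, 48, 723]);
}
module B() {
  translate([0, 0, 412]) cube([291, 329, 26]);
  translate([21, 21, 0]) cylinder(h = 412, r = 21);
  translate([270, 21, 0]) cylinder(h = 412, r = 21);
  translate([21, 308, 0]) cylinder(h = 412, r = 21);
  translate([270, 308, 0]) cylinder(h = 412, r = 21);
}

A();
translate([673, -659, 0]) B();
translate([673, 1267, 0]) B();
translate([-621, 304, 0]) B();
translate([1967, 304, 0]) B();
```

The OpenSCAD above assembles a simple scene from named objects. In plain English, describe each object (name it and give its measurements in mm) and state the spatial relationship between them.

A is a rectangular dining table. The top is 1637×937×30 mm with its upper surface at z = 753 mm. It stands on four 48×48 mm square legs, each inset 45 mm from the nearest pair of top edges, running from the floor to the underside of the top.

B is a four-legged stool. The seat is a 291×329×26 mm slab whose top surface is at z = 438 mm; four round legs, each 42 mm in diameter, run from the floor (z = 0) to the underside of the seat, each leg's axis is inset half a diameter from the nearest pair of seat edges (so the leg's bounding box is flush with the corner).

Four stools sit around the table at the −y, +y, −x, +x sides.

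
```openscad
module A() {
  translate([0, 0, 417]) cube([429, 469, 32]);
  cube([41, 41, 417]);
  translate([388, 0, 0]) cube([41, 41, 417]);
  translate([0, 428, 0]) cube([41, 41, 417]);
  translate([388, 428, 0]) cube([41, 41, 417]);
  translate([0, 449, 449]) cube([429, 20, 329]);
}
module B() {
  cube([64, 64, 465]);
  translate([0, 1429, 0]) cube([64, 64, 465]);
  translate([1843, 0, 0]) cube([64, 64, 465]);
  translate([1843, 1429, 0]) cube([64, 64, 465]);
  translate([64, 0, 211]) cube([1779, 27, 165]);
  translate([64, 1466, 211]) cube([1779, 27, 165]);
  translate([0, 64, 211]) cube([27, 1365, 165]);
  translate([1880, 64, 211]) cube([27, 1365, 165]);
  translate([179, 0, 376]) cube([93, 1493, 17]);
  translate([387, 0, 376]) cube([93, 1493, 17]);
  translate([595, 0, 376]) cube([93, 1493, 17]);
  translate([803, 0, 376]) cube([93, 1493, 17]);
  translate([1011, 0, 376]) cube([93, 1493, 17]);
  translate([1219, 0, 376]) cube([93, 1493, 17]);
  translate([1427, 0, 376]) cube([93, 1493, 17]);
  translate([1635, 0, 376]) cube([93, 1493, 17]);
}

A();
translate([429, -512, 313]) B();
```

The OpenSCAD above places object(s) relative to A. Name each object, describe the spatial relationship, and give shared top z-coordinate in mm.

A is a chair. B is a bed frame. The bed frame is beside the chair with their tops flush at z = 778. The shared top z-coordinate is 778 mm.

Both tops at z = 778 mm.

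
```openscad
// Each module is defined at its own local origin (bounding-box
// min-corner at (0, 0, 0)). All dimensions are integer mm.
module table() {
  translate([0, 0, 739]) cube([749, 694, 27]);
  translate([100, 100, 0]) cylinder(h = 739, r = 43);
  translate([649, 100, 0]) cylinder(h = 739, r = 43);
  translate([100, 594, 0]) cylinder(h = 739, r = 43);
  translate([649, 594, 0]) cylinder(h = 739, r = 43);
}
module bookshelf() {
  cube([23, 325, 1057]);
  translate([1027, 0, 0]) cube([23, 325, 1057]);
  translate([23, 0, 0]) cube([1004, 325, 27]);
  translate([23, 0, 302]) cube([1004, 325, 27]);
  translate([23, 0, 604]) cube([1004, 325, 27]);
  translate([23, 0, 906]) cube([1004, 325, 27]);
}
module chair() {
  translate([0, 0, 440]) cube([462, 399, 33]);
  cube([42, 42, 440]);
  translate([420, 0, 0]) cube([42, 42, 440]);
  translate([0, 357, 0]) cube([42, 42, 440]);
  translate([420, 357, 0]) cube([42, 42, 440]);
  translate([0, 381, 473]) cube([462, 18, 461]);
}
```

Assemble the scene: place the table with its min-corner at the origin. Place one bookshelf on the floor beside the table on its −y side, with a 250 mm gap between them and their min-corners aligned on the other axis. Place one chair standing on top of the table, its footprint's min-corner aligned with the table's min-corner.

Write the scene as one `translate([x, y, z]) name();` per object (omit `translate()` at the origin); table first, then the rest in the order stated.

table();
translate([0, -575, 0]) bookshelf();
translate([0, 0, 766]) chair();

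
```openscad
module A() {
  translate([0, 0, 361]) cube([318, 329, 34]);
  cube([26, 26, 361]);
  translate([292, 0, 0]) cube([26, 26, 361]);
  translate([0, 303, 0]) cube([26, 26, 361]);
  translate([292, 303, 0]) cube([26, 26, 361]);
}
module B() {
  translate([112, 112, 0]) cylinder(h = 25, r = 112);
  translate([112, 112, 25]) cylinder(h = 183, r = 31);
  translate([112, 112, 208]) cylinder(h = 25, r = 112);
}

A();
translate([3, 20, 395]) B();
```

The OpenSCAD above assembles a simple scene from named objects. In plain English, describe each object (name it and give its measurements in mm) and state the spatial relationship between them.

A is a simple wooden stool: a rectangular seat 318 mm (x) by 329 mm (y), 34 mm thick, top face at z = 395 mm, on four square legs, each 26×26 mm in cross-section. The legs rest on z = 0, each flush with a corner of the seat.

B is a spool: two coaxial disc flanges of radius 112 mm and thickness 25 mm, joined by a core cylinder of radius 31 mm and height 183 mm. The lower flange rests on z = 0 and the three cylinders share a vertical axis.

The spool is on top of the stool.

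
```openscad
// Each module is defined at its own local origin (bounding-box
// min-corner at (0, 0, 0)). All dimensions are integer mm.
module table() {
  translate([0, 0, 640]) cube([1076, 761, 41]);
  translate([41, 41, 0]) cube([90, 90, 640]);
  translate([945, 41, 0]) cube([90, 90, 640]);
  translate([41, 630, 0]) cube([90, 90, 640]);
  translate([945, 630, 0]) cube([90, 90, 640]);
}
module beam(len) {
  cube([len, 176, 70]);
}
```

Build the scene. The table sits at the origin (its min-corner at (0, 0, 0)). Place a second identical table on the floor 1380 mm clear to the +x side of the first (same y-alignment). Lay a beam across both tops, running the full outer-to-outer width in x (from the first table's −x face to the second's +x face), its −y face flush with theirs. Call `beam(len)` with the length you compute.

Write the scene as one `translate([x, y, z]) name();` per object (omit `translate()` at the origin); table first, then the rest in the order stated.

table();
translate([2456, 0, 0]) table();
translate([0, 0, 681]) beam(3532);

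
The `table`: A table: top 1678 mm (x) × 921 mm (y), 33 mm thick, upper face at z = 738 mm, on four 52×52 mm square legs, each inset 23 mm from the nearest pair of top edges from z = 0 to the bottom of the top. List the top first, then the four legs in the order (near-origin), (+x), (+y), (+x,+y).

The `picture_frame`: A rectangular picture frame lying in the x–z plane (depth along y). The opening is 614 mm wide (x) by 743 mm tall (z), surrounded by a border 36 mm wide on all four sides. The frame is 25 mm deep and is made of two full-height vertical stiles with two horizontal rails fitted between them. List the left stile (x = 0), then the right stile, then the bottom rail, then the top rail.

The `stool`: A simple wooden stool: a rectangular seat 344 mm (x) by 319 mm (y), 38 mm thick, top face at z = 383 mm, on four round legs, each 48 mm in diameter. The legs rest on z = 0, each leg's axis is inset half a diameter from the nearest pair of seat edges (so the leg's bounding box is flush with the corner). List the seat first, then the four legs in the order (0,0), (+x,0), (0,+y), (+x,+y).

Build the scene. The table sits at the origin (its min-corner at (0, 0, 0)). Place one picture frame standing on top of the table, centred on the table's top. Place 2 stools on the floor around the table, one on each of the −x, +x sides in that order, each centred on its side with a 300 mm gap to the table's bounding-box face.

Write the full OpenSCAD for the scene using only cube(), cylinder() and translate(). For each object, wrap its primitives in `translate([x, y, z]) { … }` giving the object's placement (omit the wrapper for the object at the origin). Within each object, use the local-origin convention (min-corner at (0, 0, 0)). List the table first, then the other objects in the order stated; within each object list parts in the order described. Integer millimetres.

translate([0, 0, 705]) cube([1678, 921, 33]);
translate([23, 23, 0]) cube([52, 52, 705]);
translate([1603, 23, 0]) cube([52, 52, 705]);
translate([23, 846, 0]) cube([52, 52, 705]);
translate([1603, 846, 0]) cube([52, 52, 705]);
translate([496, 448, 738]) {
  cube([36, 25, 815]);
  translate([650, 0, 0]) cube([36, 25, 815]);
  translate([36, 0, 0]) cube([614, 25, 36]);
  translate([36, 0, 779]) cube([614, 25, 36]);
}
translate([-644, 301, 0]) {
  translate([0, 0, 345]) cube([344, 319, 38]);
  translate([24, 24, 0]) cylinder(h = 345, r = 24);
  translate([320, 24, 0]) cylinder(h = 345, r = 24);
  translate([24, 295, 0]) cylinder(h = 345, r = 24);
  translate([320, 295, 0]) cylinder(h = 345, r = 24);
}
translate([1978, 301, 0]) {
  translate([0, 0, 345]) cube([344, 319, 38]);
  translate([24, 24, 0]) cylinder(h = 345, r = 24);
  translate([320, 24, 0]) cylinder(h = 345, r = 24);
  translate([24, 295, 0]) cylinder(h = 345, r = 24);
  translate([320, 295, 0]) cylinder(h = 345, r = 24);
}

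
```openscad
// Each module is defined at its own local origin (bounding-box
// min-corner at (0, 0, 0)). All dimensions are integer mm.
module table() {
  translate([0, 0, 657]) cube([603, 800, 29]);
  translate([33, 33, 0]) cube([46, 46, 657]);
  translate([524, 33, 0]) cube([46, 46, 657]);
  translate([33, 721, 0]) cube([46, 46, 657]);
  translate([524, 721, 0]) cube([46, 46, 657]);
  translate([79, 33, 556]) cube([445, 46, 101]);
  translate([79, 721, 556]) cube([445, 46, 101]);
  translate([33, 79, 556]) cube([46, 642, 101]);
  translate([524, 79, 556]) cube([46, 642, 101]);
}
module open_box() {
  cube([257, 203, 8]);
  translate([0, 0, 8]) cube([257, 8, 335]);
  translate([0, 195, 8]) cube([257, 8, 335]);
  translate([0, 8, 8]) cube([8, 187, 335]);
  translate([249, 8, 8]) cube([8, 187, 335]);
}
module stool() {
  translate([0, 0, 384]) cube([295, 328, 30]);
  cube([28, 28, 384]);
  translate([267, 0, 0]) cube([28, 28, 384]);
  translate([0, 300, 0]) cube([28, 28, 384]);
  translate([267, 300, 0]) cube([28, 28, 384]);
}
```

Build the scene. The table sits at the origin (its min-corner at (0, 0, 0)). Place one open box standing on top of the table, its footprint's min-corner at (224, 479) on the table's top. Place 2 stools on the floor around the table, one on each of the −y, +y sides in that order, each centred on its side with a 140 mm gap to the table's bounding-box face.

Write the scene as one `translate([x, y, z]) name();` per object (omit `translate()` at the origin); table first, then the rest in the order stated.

table();
translate([224, 479, 686]) open_box();
translate([154, -468, 0]) stool();
translate([154, 940, 0]) stool();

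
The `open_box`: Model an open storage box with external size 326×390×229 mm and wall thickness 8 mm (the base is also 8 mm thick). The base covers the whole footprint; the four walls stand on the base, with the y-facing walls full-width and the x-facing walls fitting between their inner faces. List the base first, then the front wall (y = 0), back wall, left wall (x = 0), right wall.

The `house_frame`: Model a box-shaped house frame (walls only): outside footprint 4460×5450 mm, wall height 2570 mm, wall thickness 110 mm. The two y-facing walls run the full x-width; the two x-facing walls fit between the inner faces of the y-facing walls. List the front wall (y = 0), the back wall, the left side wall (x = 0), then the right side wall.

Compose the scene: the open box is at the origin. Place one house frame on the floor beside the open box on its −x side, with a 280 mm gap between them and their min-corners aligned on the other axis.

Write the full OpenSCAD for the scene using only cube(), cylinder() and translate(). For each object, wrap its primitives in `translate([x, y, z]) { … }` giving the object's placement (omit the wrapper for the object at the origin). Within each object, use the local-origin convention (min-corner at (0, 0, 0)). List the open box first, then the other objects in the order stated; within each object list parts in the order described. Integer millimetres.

cube([326, 390, 8]);
translate([0, 0, 8]) cube([326, 8, 221]);
translate([0, 382, 8]) cube([326, 8, 221]);
translate([0, 8, 8]) cube([8, 374, 221]);
translate([318, 8, 8]) cube([8, 374, 221]);
translate([-4740, 0, 0]) {
  cube([4460, 110, 2570]);
  translate([0, 5340, 0]) cube([4460, 110, 2570]);
  translate([0, 110, 0]) cube([110, 5230, 2570]);
  translate([4350, 110, 0]) cube([110, 5230, 2570]);
}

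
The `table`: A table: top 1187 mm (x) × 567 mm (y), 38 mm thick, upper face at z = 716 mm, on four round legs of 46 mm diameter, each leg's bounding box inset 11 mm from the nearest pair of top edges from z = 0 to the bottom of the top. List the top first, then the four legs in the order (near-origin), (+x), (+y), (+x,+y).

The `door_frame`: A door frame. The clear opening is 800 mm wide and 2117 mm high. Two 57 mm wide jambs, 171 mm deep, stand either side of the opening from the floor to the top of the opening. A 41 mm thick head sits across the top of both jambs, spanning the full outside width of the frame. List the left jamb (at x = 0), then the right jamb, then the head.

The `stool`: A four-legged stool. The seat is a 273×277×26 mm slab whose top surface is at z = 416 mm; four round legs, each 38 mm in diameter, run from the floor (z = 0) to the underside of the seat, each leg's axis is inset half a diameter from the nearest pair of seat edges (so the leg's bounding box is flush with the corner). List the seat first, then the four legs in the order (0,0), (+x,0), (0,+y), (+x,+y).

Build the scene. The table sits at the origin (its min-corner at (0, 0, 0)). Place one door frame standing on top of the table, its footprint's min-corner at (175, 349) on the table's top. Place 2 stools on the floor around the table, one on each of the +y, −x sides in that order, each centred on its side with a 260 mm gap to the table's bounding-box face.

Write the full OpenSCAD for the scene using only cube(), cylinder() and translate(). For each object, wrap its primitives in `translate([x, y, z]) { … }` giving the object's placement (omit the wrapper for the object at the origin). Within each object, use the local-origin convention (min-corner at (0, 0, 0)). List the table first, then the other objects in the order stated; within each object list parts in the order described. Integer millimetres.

translate([0, 0, 678]) cube([1187, 567, 38]);
translate([34, 34, 0]) cylinder(h = 678, r = 23);
translate([1153, 34, 0]) cylinder(h = 678, r = 23);
translate([34, 533, 0]) cylinder(h = 678, r = 23);
translate([1153, 533, 0]) cylinder(h = 678, r = 23);
translate([175, 349, 716]) {
  cube([57, 171, 2117]);
  translate([857, 0, 0]) cube([57, 171, 2117]);
  translate([0, 0, 2117]) cube([914, 171, 41]);
}
translate([457, 827, 0]) {
  translate([0, 0, 390]) cube([273, 277, 26]);
  translate([19, 19, 0]) cylinder(h = 390, r = 19);
  translate([254, 19, 0]) cylinder(h = 390, r = 19);
  translate([19, 258, 0]) cylinder(h = 390, r = 19);
  translate([254, 258, 0]) cylinder(h = 390, r = 19);
}
translate([-533, 145, 0]) {
  translate([0, 0, 390]) cube([273, 277, 26]);
  translate([19, 19, 0]) cylinder(h = 390, r = 19);
  translate([254, 19, 0]) cylinder(h = 390, r = 19);
  translate([19, 258, 0]) cylinder(h = 390, r = 19);
  translate([254, 258, 0]) cylinder(h = 390, r = 19);
}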